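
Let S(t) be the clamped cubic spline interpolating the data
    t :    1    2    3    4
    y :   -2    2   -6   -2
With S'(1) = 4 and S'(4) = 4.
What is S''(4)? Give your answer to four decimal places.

-14.4000

With M_i denoting the second derivative at x_i, h_i = 1, 1, 1, and Δ_i = (y_(i+1) − y_i)/h_i = 4, -8, 4:
  1·M_0 + 4·M_1 + 1·M_2 = 6(Δ_1 - Δ_0) = -72
  1·M_1 + 4·M_2 + 1·M_3 = 6(Δ_2 - Δ_1) = 72
Clamped end conditions give two more equations: 2h_0·M_0 + h_0·M_1 = 6(Δ_0 - S'(1)) = 0 and h_2·M_2 + 2h_2·M_3 = 6(S'(4) - Δ_2) = 0.
Solving: M_0 = 72/5, M_1 = -144/5, M_2 = 144/5, M_3 = -72/5.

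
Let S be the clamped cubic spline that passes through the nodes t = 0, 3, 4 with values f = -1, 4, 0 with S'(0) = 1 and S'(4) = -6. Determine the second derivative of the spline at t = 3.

With M_i denoting the second derivative at x_i, h_i = 3, 1, and Δ_i = (y_(i+1) − y_i)/h_i = 5/3, -4:
  3·M_0 + 8·M_1 + 1·M_2 = 6(Δ_1 - Δ_0) = -34
Clamped end conditions give two more equations: 2h_0·M_0 + h_0·M_1 = 6(Δ_0 - S'(0)) = 4 and h_1·M_1 + 2h_1·M_2 = 6(S'(4) - Δ_1) = -12.
Forward elimination and back-substitution give M_0 = 19/6, M_1 = -5, M_2 = -7/2.

-5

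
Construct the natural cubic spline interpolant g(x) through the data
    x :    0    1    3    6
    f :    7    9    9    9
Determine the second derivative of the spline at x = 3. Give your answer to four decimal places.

0.4286

Put m_i = g'' at the i-th knot. Here h = (1, 2, 3) and Δ = (2, 0, 0), so the interior equations h_(i-1)·m_(i-1) + 2(h_(i-1)+h_i)·m_i + h_i·m_(i+1) = 6(Δ_i − Δ_(i-1)) read
  1·m_0 + 6·m_1 + 2·m_2 = 6(Δ_1 - Δ_0) = -12
  2·m_1 + 10·m_2 + 3·m_3 = 6(Δ_2 - Δ_1) = 0
Natural end conditions: m_0 = m_3 = 0.
Hence m_0 = 0, m_1 = -15/7, m_2 = 3/7, m_3 = 0.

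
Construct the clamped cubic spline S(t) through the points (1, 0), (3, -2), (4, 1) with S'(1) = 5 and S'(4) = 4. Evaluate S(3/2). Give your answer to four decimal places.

1.0625

With σ_i denoting the second derivative at x_i, h_i = 2, 1, and Δ_i = (y_(i+1) − y_i)/h_i = -1, 3:
  2·σ_0 + 6·σ_1 + 1·σ_2 = 6(Δ_1 - Δ_0) = 24
Clamped end conditions give two more equations: 2h_0·σ_0 + h_0·σ_1 = 6(Δ_0 - S'(1)) = -36 and h_1·σ_1 + 2h_1·σ_2 = 6(S'(4) - Δ_1) = 6.
Forward elimination and back-substitution give σ_0 = -40/3, σ_1 = 26/3, σ_2 = -4/3.
On [1, 3], S(t) = 0 + 5·(t - 1) - 20/3·(t - 1)² + 11/6·(t - 1)³.
With (t - 1) = 1/2: S(3/2) = 17/16.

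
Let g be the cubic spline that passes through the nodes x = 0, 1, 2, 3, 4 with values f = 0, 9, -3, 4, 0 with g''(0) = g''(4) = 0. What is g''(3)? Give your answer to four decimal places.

Let σ_i = g''(x_i). Step sizes h_i = 1, 1, 1, 1; slopes of the chords Δ_i = (y_(i+1) - y_i)/h_i = 9, -12, 7, -4.
  1·σ_0 + 4·σ_1 + 1·σ_2 = 6(Δ_1 - Δ_0) = -126
  1·σ_1 + 4·σ_2 + 1·σ_3 = 6(Δ_2 - Δ_1) = 114
  1·σ_2 + 4·σ_3 + 1·σ_4 = 6(Δ_3 - Δ_2) = -66
Natural end conditions: σ_0 = σ_4 = 0.
Solving the tridiagonal system: σ_0 = 0, σ_1 = -603/14, σ_2 = 324/7, σ_3 = -393/14, σ_4 = 0.

-28.0714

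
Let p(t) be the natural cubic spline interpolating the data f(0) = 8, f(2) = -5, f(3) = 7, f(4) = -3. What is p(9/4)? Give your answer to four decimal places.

-1.8359

Put M_i = p'' at the i-th knot. Here h = (2, 1, 1) and Δ = (-13/2, 12, -10), so the interior equations h_(i-1)·M_(i-1) + 2(h_(i-1)+h_i)·M_i + h_i·M_(i+1) = 6(Δ_i − Δ_(i-1)) read
  2·M_0 + 6·M_1 + 1·M_2 = 6(Δ_1 - Δ_0) = 111
  1·M_1 + 4·M_2 + 1·M_3 = 6(Δ_2 - Δ_1) = -132
Natural end conditions: M_0 = M_3 = 0.
Solving the tridiagonal system: M_0 = 0, M_1 = 576/23, M_2 = -903/23, M_3 = 0.
On [2, 3], p(t) = -5 + 469/46·(t - 2) + 288/23·(t - 2)² - 493/46·(t - 2)³.
With (t - 2) = 1/4: p(9/4) = -235/128.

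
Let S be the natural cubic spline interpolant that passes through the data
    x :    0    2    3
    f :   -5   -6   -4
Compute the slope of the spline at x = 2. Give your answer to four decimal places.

1.1667

Let M_i = S''(x_i). Step sizes h_i = 2, 1; slopes of the chords Δ_i = (y_(i+1) - y_i)/h_i = -1/2, 2.
  2·M_0 + 6·M_1 + 1·M_2 = 6(Δ_1 - Δ_0) = 15
Natural end conditions: M_0 = M_2 = 0.
Hence M_0 = 0, M_1 = 5/2, M_2 = 0.
On [2, 3], S'(x) = b_1 + 2c_1·(x - 2) + 3d_1·(x - 2)² with b_1 = Δ_1 - h_1(2M_1 + M_2)/6 = 7/6, c_1 = M_1/2 = 5/4, d_1 = (M_2 - M_1)/(6h_1) = -5/12. So S'(2) = 7/6.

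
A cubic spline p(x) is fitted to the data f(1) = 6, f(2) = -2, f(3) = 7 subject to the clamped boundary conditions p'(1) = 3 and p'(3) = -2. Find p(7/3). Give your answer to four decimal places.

Let σ_i = p''(x_i). Step sizes h_i = 1, 1; slopes of the chords Δ_i = (y_(i+1) - y_i)/h_i = -8, 9.
  1·σ_0 + 4·σ_1 + 1·σ_2 = 6(Δ_1 - Δ_0) = 102
Clamped end conditions give two more equations: 2h_0·σ_0 + h_0·σ_1 = 6(Δ_0 - p'(1)) = -66 and h_1·σ_1 + 2h_1·σ_2 = 6(p'(3) - Δ_1) = -66.
Forward elimination and back-substitution give σ_0 = -61, σ_1 = 56, σ_2 = -61.
On [2, 3], p(x) = -2 + 1/2·(x - 2) + 28·(x - 2)² - 39/2·(x - 2)³.
With (x - 2) = 1/3: p(7/3) = 5/9.

0.5556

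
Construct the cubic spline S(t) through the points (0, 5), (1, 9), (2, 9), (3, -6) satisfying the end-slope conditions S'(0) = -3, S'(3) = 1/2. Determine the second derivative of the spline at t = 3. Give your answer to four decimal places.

Let σ_i = S''(x_i). Step sizes h_i = 1, 1, 1; slopes of the chords Δ_i = (y_(i+1) - y_i)/h_i = 4, 0, -15.
  1·σ_0 + 4·σ_1 + 1·σ_2 = 6(Δ_1 - Δ_0) = -24
  1·σ_1 + 4·σ_2 + 1·σ_3 = 6(Δ_2 - Δ_1) = -90
Clamped end conditions give two more equations: 2h_0·σ_0 + h_0·σ_1 = 6(Δ_0 - S'(0)) = 42 and h_2·σ_2 + 2h_2·σ_3 = 6(S'(3) - Δ_2) = 93.
Solving: σ_0 = 329/15, σ_1 = -28/15, σ_2 = -577/15, σ_3 = 986/15.

65.7333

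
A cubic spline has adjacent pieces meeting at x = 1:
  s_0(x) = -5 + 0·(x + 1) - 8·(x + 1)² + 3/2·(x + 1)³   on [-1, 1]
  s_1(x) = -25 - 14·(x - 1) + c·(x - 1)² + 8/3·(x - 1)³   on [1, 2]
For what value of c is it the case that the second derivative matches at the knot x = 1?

s_0''(x) = -16 + 9·(x + 1), so s_0''(1) = 2. On the right, s_1''(1) = 2c, so c = 1.

1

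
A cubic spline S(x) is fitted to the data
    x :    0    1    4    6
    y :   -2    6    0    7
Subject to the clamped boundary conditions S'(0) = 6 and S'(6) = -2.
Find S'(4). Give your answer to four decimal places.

With m_i denoting the second derivative at x_i, h_i = 1, 3, 2, and Δ_i = (y_(i+1) − y_i)/h_i = 8, -2, 7/2:
  1·m_0 + 8·m_1 + 3·m_2 = 6(Δ_1 - Δ_0) = -60
  3·m_1 + 10·m_2 + 2·m_3 = 6(Δ_2 - Δ_1) = 33
Clamped end conditions give two more equations: 2h_0·m_0 + h_0·m_1 = 6(Δ_0 - S'(0)) = 12 and h_2·m_2 + 2h_2·m_3 = 6(S'(6) - Δ_2) = -33.
Solving: m_0 = 321/26, m_1 = -165/13, m_2 = 253/26, m_3 = -341/26.
On [4, 6], S'(x) = b_2 + 2c_2·(x - 4) + 3d_2·(x - 4)² with b_2 = Δ_2 - h_2(2m_2 + m_3)/6 = 18/13, c_2 = m_2/2 = 253/52, d_2 = (m_3 - m_2)/(6h_2) = -99/52. So S'(4) = 18/13.

1.3846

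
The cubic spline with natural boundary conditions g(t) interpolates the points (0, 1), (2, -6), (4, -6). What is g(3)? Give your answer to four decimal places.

-6.6563

Write m_i for g''(x_i). With h_i = 2, 2 and divided differences Δ_i = -7/2, 0, the continuity of g' gives the tridiagonal system
  2·m_0 + 8·m_1 + 2·m_2 = 6(Δ_1 - Δ_0) = 21
Natural end conditions: m_0 = m_2 = 0.
Solving: m_0 = 0, m_1 = 21/8, m_2 = 0.
On [2, 4], g(t) = -6 - 7/4·(t - 2) + 21/16·(t - 2)² - 7/32·(t - 2)³.
With (t - 2) = 1: g(3) = -213/32.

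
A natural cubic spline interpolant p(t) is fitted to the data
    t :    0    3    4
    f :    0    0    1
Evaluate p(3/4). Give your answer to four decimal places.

-0.2637

Let m_i = p''(x_i). Step sizes h_i = 3, 1; slopes of the chords Δ_i = (y_(i+1) - y_i)/h_i = 0, 1.
  3·m_0 + 8·m_1 + 1·m_2 = 6(Δ_1 - Δ_0) = 6
Natural end conditions: m_0 = m_2 = 0.
Forward elimination and back-substitution give m_0 = 0, m_1 = 3/4, m_2 = 0.
On [0, 3], p(t) = 0 - 3/8·t + 0·t² + 1/24·t³.
With t = 3/4: p(3/4) = -135/512.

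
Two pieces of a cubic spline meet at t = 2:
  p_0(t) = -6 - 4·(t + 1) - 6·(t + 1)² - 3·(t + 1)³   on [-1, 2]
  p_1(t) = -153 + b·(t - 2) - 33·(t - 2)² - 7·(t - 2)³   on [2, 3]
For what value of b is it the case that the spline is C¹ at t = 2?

-121

p_0'(t) = -4 - 12·(t + 1) - 9·(t + 1)², so p_0'(2) = -121. On the right, p_1'(2) = b, so b = -121.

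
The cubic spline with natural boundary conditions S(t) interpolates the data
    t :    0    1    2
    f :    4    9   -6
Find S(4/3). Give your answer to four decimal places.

5.8519

Let M_i = S''(x_i). Step sizes h_i = 1, 1; slopes of the chords Δ_i = (y_(i+1) - y_i)/h_i = 5, -15.
  1·M_0 + 4·M_1 + 1·M_2 = 6(Δ_1 - Δ_0) = -120
Natural end conditions: M_0 = M_2 = 0.
Solving: M_0 = 0, M_1 = -30, M_2 = 0.
On [1, 2], S(t) = 9 - 5·(t - 1) - 15·(t - 1)² + 5·(t - 1)³.
With (t - 1) = 1/3: S(4/3) = 158/27.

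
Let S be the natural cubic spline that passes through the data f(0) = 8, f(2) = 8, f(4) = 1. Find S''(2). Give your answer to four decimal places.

-2.6250

With M_i denoting the second derivative at x_i, h_i = 2, 2, and Δ_i = (y_(i+1) − y_i)/h_i = 0, -7/2:
  2·M_0 + 8·M_1 + 2·M_2 = 6(Δ_1 - Δ_0) = -21
Natural end conditions: M_0 = M_2 = 0.
Solving: M_0 = 0, M_1 = -21/8, M_2 = 0.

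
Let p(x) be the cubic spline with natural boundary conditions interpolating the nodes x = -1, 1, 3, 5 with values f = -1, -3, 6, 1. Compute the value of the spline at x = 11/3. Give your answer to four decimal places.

Put m_i = p'' at the i-th knot. Here h = (2, 2, 2) and Δ = (-1, 9/2, -5/2), so the interior equations h_(i-1)·m_(i-1) + 2(h_(i-1)+h_i)·m_i + h_i·m_(i+1) = 6(Δ_i − Δ_(i-1)) read
  2·m_0 + 8·m_1 + 2·m_2 = 6(Δ_1 - Δ_0) = 33
  2·m_1 + 8·m_2 + 2·m_3 = 6(Δ_2 - Δ_1) = -42
Natural end conditions: m_0 = m_3 = 0.
Solving: m_0 = 0, m_1 = 29/5, m_2 = -67/10, m_3 = 0.
On [3, 5], p(x) = 6 + 59/30·(x - 3) - 67/20·(x - 3)² + 67/120·(x - 3)³.
With (x - 3) = 2/3: p(11/3) = 485/81.

5.9877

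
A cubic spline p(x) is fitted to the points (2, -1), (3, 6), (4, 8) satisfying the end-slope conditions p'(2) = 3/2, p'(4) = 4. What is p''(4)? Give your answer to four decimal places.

Let m_i = p''(x_i). Step sizes h_i = 1, 1; slopes of the chords Δ_i = (y_(i+1) - y_i)/h_i = 7, 2.
  1·m_0 + 4·m_1 + 1·m_2 = 6(Δ_1 - Δ_0) = -30
Clamped end conditions give two more equations: 2h_0·m_0 + h_0·m_1 = 6(Δ_0 - p'(2)) = 33 and h_1·m_1 + 2h_1·m_2 = 6(p'(4) - Δ_1) = 12.
Forward elimination and back-substitution give m_0 = 101/4, m_1 = -35/2, m_2 = 59/4.

14.7500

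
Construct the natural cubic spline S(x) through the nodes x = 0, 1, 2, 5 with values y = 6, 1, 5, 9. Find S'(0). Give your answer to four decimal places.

-7.4086

Let M_i = S''(x_i). Step sizes h_i = 1, 1, 3; slopes of the chords Δ_i = (y_(i+1) - y_i)/h_i = -5, 4, 4/3.
  1·M_0 + 4·M_1 + 1·M_2 = 6(Δ_1 - Δ_0) = 54
  1·M_1 + 8·M_2 + 3·M_3 = 6(Δ_2 - Δ_1) = -16
Natural end conditions: M_0 = M_3 = 0.
Hence M_0 = 0, M_1 = 448/31, M_2 = -118/31, M_3 = 0.
On [0, 1], S'(x) = b_0 + 2c_0·x + 3d_0·x² with b_0 = Δ_0 - h_0(2M_0 + M_1)/6 = -689/93, c_0 = M_0/2 = 0, d_0 = (M_1 - M_0)/(6h_0) = 224/93. So S'(0) = -689/93.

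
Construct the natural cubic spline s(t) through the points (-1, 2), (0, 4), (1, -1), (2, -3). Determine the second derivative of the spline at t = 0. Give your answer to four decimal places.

Write M_i for s''(x_i). With h_i = 1, 1, 1 and divided differences Δ_i = 2, -5, -2, the continuity of s' gives the tridiagonal system
  1·M_0 + 4·M_1 + 1·M_2 = 6(Δ_1 - Δ_0) = -42
  1·M_1 + 4·M_2 + 1·M_3 = 6(Δ_2 - Δ_1) = 18
Natural end conditions: M_0 = M_3 = 0.
Solving the tridiagonal system: M_0 = 0, M_1 = -62/5, M_2 = 38/5, M_3 = 0.

-12.4000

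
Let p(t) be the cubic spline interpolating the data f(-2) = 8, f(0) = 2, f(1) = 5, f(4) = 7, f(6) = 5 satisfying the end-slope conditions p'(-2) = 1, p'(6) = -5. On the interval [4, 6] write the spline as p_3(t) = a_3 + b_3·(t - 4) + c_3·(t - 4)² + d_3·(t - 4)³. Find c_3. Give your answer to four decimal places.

Let σ_i = p''(x_i). Step sizes h_i = 2, 1, 3, 2; slopes of the chords Δ_i = (y_(i+1) - y_i)/h_i = -3, 3, 2/3, -1.
  2·σ_0 + 6·σ_1 + 1·σ_2 = 6(Δ_1 - Δ_0) = 36
  1·σ_1 + 8·σ_2 + 3·σ_3 = 6(Δ_2 - Δ_1) = -14
  3·σ_2 + 10·σ_3 + 2·σ_4 = 6(Δ_3 - Δ_2) = -10
Clamped end conditions give two more equations: 2h_0·σ_0 + h_0·σ_1 = 6(Δ_0 - p'(-2)) = -24 and h_3·σ_3 + 2h_3·σ_4 = 6(p'(6) - Δ_3) = -24.
Solving the tridiagonal system: σ_0 = -569/51, σ_1 = 526/51, σ_2 = -182/51, σ_3 = 24/17, σ_4 = -114/17.
On [4, 6], with p_3(t) = a_3 + b_3·(t - 4) + c_3·(t - 4)² + d_3·(t - 4)³: c_3 = σ_3/2 = 12/17, d_3 = (σ_4 - σ_3)/(6h_3) = -23/34, b_3 = Δ_3 - h_3(2σ_3 + σ_4)/6 = 5/17.

0.7059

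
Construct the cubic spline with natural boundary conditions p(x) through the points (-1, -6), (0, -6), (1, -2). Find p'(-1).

Put m_i = p'' at the i-th knot. Here h = (1, 1) and Δ = (0, 4), so the interior equations h_(i-1)·m_(i-1) + 2(h_(i-1)+h_i)·m_i + h_i·m_(i+1) = 6(Δ_i − Δ_(i-1)) read
  1·m_0 + 4·m_1 + 1·m_2 = 6(Δ_1 - Δ_0) = 24
Natural end conditions: m_0 = m_2 = 0.
Solving the tridiagonal system: m_0 = 0, m_1 = 6, m_2 = 0.
On [-1, 0], p'(x) = b_0 + 2c_0·(x + 1) + 3d_0·(x + 1)² with b_0 = Δ_0 - h_0(2m_0 + m_1)/6 = -1, c_0 = m_0/2 = 0, d_0 = (m_1 - m_0)/(6h_0) = 1. So p'(-1) = -1.

-1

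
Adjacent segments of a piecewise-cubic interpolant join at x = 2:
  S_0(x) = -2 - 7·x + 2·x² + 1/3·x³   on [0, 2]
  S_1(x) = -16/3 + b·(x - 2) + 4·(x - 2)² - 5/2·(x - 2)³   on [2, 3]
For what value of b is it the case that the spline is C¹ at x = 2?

S_0'(x) = -7 + 4·x + 1·x², so S_0'(2) = 5. On the right, S_1'(2) = b, so b = 5.

5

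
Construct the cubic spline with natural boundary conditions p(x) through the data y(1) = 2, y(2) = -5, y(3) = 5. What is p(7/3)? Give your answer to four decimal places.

-3.2407

Write σ_i for p''(x_i). With h_i = 1, 1 and divided differences Δ_i = -7, 10, the continuity of p' gives the tridiagonal system
  1·σ_0 + 4·σ_1 + 1·σ_2 = 6(Δ_1 - Δ_0) = 102
Natural end conditions: σ_0 = σ_2 = 0.
Solving: σ_0 = 0, σ_1 = 51/2, σ_2 = 0.
On [2, 3], p(x) = -5 + 3/2·(x - 2) + 51/4·(x - 2)² - 17/4·(x - 2)³.
With (x - 2) = 1/3: p(7/3) = -175/54.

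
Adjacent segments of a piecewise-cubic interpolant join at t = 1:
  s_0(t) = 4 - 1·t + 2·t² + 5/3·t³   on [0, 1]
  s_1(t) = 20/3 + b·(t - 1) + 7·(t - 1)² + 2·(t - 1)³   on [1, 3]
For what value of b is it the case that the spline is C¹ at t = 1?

8

s_0'(t) = -1 + 4·t + 5·t², so s_0'(1) = 8. On the right, s_1'(1) = b, so b = 8.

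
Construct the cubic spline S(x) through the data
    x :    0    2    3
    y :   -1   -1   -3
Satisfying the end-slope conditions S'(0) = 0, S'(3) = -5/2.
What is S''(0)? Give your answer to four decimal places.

1.1667

Write m_i for S''(x_i). With h_i = 2, 1 and divided differences Δ_i = 0, -2, the continuity of S' gives the tridiagonal system
  2·m_0 + 6·m_1 + 1·m_2 = 6(Δ_1 - Δ_0) = -12
Clamped end conditions give two more equations: 2h_0·m_0 + h_0·m_1 = 6(Δ_0 - S'(0)) = 0 and h_1·m_1 + 2h_1·m_2 = 6(S'(3) - Δ_1) = -3.
Solving: m_0 = 7/6, m_1 = -7/3, m_2 = -1/3.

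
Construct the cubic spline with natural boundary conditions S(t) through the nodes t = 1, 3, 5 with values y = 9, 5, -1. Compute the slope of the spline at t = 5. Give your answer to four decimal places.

Let σ_i = S''(x_i). Step sizes h_i = 2, 2; slopes of the chords Δ_i = (y_(i+1) - y_i)/h_i = -2, -3.
  2·σ_0 + 8·σ_1 + 2·σ_2 = 6(Δ_1 - Δ_0) = -6
Natural end conditions: σ_0 = σ_2 = 0.
Solving the tridiagonal system: σ_0 = 0, σ_1 = -3/4, σ_2 = 0.
On [3, 5], S'(t) = b_1 + 2c_1·(t - 3) + 3d_1·(t - 3)² with b_1 = Δ_1 - h_1(2σ_1 + σ_2)/6 = -5/2, c_1 = σ_1/2 = -3/8, d_1 = (σ_2 - σ_1)/(6h_1) = 1/16. So S'(5) = -13/4.

-3.2500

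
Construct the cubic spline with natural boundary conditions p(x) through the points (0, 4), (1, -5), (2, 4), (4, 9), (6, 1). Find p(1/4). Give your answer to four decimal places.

0.5907

Put M_i = p'' at the i-th knot. Here h = (1, 1, 2, 2) and Δ = (-9, 9, 5/2, -4), so the interior equations h_(i-1)·M_(i-1) + 2(h_(i-1)+h_i)·M_i + h_i·M_(i+1) = 6(Δ_i − Δ_(i-1)) read
  1·M_0 + 4·M_1 + 1·M_2 = 6(Δ_1 - Δ_0) = 108
  1·M_1 + 6·M_2 + 2·M_3 = 6(Δ_2 - Δ_1) = -39
  2·M_2 + 8·M_3 + 2·M_4 = 6(Δ_3 - Δ_2) = -39
Natural end conditions: M_0 = M_4 = 0.
Forward elimination and back-substitution give M_0 = 0, M_1 = 831/28, M_2 = -75/7, M_3 = -123/56, M_4 = 0.
On [0, 1], p(x) = 4 - 781/56·x + 0·x² + 277/56·x³.
With x = 1/4: p(1/4) = 2117/3584.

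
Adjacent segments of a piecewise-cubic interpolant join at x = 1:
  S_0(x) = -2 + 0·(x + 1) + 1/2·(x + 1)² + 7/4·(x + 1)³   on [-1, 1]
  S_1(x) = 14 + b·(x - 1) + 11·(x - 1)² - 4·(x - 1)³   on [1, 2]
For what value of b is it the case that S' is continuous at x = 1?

S_0'(x) = 0 + 1·(x + 1) + 21/4·(x + 1)², so S_0'(1) = 23. On the right, S_1'(1) = b, so b = 23.

23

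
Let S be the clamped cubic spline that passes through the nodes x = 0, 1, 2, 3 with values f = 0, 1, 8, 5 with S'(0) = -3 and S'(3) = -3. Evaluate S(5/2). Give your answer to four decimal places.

7.1500

Let M_i = S''(x_i). Step sizes h_i = 1, 1, 1; slopes of the chords Δ_i = (y_(i+1) - y_i)/h_i = 1, 7, -3.
  1·M_0 + 4·M_1 + 1·M_2 = 6(Δ_1 - Δ_0) = 36
  1·M_1 + 4·M_2 + 1·M_3 = 6(Δ_2 - Δ_1) = -60
Clamped end conditions give two more equations: 2h_0·M_0 + h_0·M_1 = 6(Δ_0 - S'(0)) = 24 and h_2·M_2 + 2h_2·M_3 = 6(S'(3) - Δ_2) = 0.
Hence M_0 = 28/5, M_1 = 64/5, M_2 = -104/5, M_3 = 52/5.
On [2, 3], S(x) = 8 + 11/5·(x - 2) - 52/5·(x - 2)² + 26/5·(x - 2)³.
With (x - 2) = 1/2: S(5/2) = 143/20.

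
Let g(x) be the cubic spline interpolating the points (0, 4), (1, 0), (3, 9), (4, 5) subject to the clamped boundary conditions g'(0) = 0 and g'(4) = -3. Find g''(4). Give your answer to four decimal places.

11.0571

With m_i denoting the second derivative at x_i, h_i = 1, 2, 1, and Δ_i = (y_(i+1) − y_i)/h_i = -4, 9/2, -4:
  1·m_0 + 6·m_1 + 2·m_2 = 6(Δ_1 - Δ_0) = 51
  2·m_1 + 6·m_2 + 1·m_3 = 6(Δ_2 - Δ_1) = -51
Clamped end conditions give two more equations: 2h_0·m_0 + h_0·m_1 = 6(Δ_0 - g'(0)) = -24 and h_2·m_2 + 2h_2·m_3 = 6(g'(4) - Δ_2) = 6.
Hence m_0 = -723/35, m_1 = 606/35, m_2 = -564/35, m_3 = 387/35.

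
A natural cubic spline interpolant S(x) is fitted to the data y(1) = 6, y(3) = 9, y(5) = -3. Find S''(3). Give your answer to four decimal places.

-5.6250

Write m_i for S''(x_i). With h_i = 2, 2 and divided differences Δ_i = 3/2, -6, the continuity of S' gives the tridiagonal system
  2·m_0 + 8·m_1 + 2·m_2 = 6(Δ_1 - Δ_0) = -45
Natural end conditions: m_0 = m_2 = 0.
Solving: m_0 = 0, m_1 = -45/8, m_2 = 0.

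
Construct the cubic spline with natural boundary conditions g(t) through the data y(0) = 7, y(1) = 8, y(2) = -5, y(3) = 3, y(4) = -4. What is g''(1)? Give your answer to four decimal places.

Put σ_i = g'' at the i-th knot. Here h = (1, 1, 1, 1) and Δ = (1, -13, 8, -7), so the interior equations h_(i-1)·σ_(i-1) + 2(h_(i-1)+h_i)·σ_i + h_i·σ_(i+1) = 6(Δ_i − Δ_(i-1)) read
  1·σ_0 + 4·σ_1 + 1·σ_2 = 6(Δ_1 - Δ_0) = -84
  1·σ_1 + 4·σ_2 + 1·σ_3 = 6(Δ_2 - Δ_1) = 126
  1·σ_2 + 4·σ_3 + 1·σ_4 = 6(Δ_3 - Δ_2) = -90
Natural end conditions: σ_0 = σ_4 = 0.
Forward elimination and back-substitution give σ_0 = 0, σ_1 = -927/28, σ_2 = 339/7, σ_3 = -969/28, σ_4 = 0.

-33.1071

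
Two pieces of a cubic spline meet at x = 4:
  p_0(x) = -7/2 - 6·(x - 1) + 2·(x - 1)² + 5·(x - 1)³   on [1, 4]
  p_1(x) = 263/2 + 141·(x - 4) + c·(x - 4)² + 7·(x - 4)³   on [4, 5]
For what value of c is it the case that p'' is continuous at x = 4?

47

p_0''(x) = 4 + 30·(x - 1), so p_0''(4) = 94. On the right, p_1''(4) = 2c, so c = 47.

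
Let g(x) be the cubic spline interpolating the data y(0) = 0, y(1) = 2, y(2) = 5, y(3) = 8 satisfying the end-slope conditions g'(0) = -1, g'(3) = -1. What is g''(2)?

Let m_i = g''(x_i). Step sizes h_i = 1, 1, 1; slopes of the chords Δ_i = (y_(i+1) - y_i)/h_i = 2, 3, 3.
  1·m_0 + 4·m_1 + 1·m_2 = 6(Δ_1 - Δ_0) = 6
  1·m_1 + 4·m_2 + 1·m_3 = 6(Δ_2 - Δ_1) = 0
Clamped end conditions give two more equations: 2h_0·m_0 + h_0·m_1 = 6(Δ_0 - g'(0)) = 18 and h_2·m_2 + 2h_2·m_3 = 6(g'(3) - Δ_2) = -24.
Hence m_0 = 10, m_1 = -2, m_2 = 4, m_3 = -14.

4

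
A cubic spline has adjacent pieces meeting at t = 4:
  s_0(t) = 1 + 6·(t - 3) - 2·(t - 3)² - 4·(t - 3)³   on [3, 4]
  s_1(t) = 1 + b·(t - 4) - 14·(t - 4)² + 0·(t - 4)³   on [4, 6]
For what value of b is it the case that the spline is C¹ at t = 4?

-10

s_0'(t) = 6 - 4·(t - 3) - 12·(t - 3)², so s_0'(4) = -10. On the right, s_1'(4) = b, so b = -10.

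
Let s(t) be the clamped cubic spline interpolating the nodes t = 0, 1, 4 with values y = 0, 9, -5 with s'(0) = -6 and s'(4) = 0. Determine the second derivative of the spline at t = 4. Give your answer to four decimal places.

With σ_i denoting the second derivative at x_i, h_i = 1, 3, and Δ_i = (y_(i+1) − y_i)/h_i = 9, -14/3:
  1·σ_0 + 8·σ_1 + 3·σ_2 = 6(Δ_1 - Δ_0) = -82
Clamped end conditions give two more equations: 2h_0·σ_0 + h_0·σ_1 = 6(Δ_0 - s'(0)) = 90 and h_1·σ_1 + 2h_1·σ_2 = 6(s'(4) - Δ_1) = 28.
Solving: σ_0 = 227/4, σ_1 = -47/2, σ_2 = 197/12.

16.4167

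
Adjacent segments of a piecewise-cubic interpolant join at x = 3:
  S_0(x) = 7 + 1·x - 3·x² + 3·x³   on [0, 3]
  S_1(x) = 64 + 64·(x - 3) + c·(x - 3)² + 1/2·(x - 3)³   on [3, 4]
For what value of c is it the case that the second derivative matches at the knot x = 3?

S_0''(x) = -6 + 18·x, so S_0''(3) = 48. On the right, S_1''(3) = 2c, so c = 24.

24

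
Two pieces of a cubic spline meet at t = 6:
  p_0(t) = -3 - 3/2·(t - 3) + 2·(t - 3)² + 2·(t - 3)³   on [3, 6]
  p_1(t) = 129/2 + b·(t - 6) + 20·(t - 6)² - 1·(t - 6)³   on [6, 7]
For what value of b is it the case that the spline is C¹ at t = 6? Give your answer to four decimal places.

p_0'(t) = -3/2 + 4·(t - 3) + 6·(t - 3)², so p_0'(6) = 129/2. On the right, p_1'(6) = b, so b = 129/2.

64.5000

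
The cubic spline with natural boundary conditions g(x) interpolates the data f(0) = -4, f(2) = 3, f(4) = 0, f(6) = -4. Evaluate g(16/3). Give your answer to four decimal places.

Let M_i = g''(x_i). Step sizes h_i = 2, 2, 2; slopes of the chords Δ_i = (y_(i+1) - y_i)/h_i = 7/2, -3/2, -2.
  2·M_0 + 8·M_1 + 2·M_2 = 6(Δ_1 - Δ_0) = -30
  2·M_1 + 8·M_2 + 2·M_3 = 6(Δ_2 - Δ_1) = -3
Natural end conditions: M_0 = M_3 = 0.
Forward elimination and back-substitution give M_0 = 0, M_1 = -39/10, M_2 = 3/5, M_3 = 0.
On [4, 6], g(x) = 0 - 12/5·(x - 4) + 3/10·(x - 4)² - 1/20·(x - 4)³.
With (x - 4) = 4/3: g(16/3) = -376/135.

-2.7852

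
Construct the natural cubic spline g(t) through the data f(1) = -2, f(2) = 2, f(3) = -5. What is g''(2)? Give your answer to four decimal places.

-16.5000

With M_i denoting the second derivative at x_i, h_i = 1, 1, and Δ_i = (y_(i+1) − y_i)/h_i = 4, -7:
  1·M_0 + 4·M_1 + 1·M_2 = 6(Δ_1 - Δ_0) = -66
Natural end conditions: M_0 = M_2 = 0.
Forward elimination and back-substitution give M_0 = 0, M_1 = -33/2, M_2 = 0.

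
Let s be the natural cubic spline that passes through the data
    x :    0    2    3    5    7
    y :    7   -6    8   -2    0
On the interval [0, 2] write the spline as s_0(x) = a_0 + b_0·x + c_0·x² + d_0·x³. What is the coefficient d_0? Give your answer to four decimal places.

Let M_i = s''(x_i). Step sizes h_i = 2, 1, 2, 2; slopes of the chords Δ_i = (y_(i+1) - y_i)/h_i = -13/2, 14, -5, 1.
  2·M_0 + 6·M_1 + 1·M_2 = 6(Δ_1 - Δ_0) = 123
  1·M_1 + 6·M_2 + 2·M_3 = 6(Δ_2 - Δ_1) = -114
  2·M_2 + 8·M_3 + 2·M_4 = 6(Δ_3 - Δ_2) = 36
Natural end conditions: M_0 = M_4 = 0.
Forward elimination and back-substitution give M_0 = 0, M_1 = 1599/64, M_2 = -861/32, M_3 = 1437/128, M_4 = 0.
On [0, 2], with s_0(x) = a_0 + b_0·x + c_0·x² + d_0·x³: c_0 = M_0/2 = 0, d_0 = (M_1 - M_0)/(6h_0) = 533/256, b_0 = Δ_0 - h_0(2M_0 + M_1)/6 = -949/64.

2.0820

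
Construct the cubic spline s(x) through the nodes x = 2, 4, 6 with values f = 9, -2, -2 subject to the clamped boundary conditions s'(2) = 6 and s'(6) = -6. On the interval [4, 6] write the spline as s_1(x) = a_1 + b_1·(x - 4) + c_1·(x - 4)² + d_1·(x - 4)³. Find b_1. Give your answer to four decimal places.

Put σ_i = s'' at the i-th knot. Here h = (2, 2) and Δ = (-11/2, 0), so the interior equations h_(i-1)·σ_(i-1) + 2(h_(i-1)+h_i)·σ_i + h_i·σ_(i+1) = 6(Δ_i − Δ_(i-1)) read
  2·σ_0 + 8·σ_1 + 2·σ_2 = 6(Δ_1 - Δ_0) = 33
Clamped end conditions give two more equations: 2h_0·σ_0 + h_0·σ_1 = 6(Δ_0 - s'(2)) = -69 and h_1·σ_1 + 2h_1·σ_2 = 6(s'(6) - Δ_1) = -36.
Hence σ_0 = -195/8, σ_1 = 57/4, σ_2 = -129/8.
On [4, 6], with s_1(x) = a_1 + b_1·(x - 4) + c_1·(x - 4)² + d_1·(x - 4)³: c_1 = σ_1/2 = 57/8, d_1 = (σ_2 - σ_1)/(6h_1) = -81/32, b_1 = Δ_1 - h_1(2σ_1 + σ_2)/6 = -33/8.

-4.1250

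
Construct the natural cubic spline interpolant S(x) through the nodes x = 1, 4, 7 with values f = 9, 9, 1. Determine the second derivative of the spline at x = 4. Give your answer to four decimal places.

-1.3333

Put m_i = S'' at the i-th knot. Here h = (3, 3) and Δ = (0, -8/3), so the interior equations h_(i-1)·m_(i-1) + 2(h_(i-1)+h_i)·m_i + h_i·m_(i+1) = 6(Δ_i − Δ_(i-1)) read
  3·m_0 + 12·m_1 + 3·m_2 = 6(Δ_1 - Δ_0) = -16
Natural end conditions: m_0 = m_2 = 0.
Hence m_0 = 0, m_1 = -4/3, m_2 = 0.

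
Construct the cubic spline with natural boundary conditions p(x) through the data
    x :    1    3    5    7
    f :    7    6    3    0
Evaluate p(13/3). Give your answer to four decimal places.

4.1086

With m_i denoting the second derivative at x_i, h_i = 2, 2, 2, and Δ_i = (y_(i+1) − y_i)/h_i = -1/2, -3/2, -3/2:
  2·m_0 + 8·m_1 + 2·m_2 = 6(Δ_1 - Δ_0) = -6
  2·m_1 + 8·m_2 + 2·m_3 = 6(Δ_2 - Δ_1) = 0
Natural end conditions: m_0 = m_3 = 0.
Forward elimination and back-substitution give m_0 = 0, m_1 = -4/5, m_2 = 1/5, m_3 = 0.
On [3, 5], p(x) = 6 - 31/30·(x - 3) - 2/5·(x - 3)² + 1/12·(x - 3)³.
With (x - 3) = 4/3: p(13/3) = 1664/405.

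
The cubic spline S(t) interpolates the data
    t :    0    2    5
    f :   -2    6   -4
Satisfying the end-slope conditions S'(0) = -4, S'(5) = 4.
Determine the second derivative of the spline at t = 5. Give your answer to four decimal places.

13.3333

Write M_i for S''(x_i). With h_i = 2, 3 and divided differences Δ_i = 4, -10/3, the continuity of S' gives the tridiagonal system
  2·M_0 + 10·M_1 + 3·M_2 = 6(Δ_1 - Δ_0) = -44
Clamped end conditions give two more equations: 2h_0·M_0 + h_0·M_1 = 6(Δ_0 - S'(0)) = 48 and h_1·M_1 + 2h_1·M_2 = 6(S'(5) - Δ_1) = 44.
Hence M_0 = 18, M_1 = -12, M_2 = 40/3.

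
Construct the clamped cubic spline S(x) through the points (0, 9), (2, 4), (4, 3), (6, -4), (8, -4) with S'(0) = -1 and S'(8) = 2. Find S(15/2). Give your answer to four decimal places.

Let m_i = S''(x_i). Step sizes h_i = 2, 2, 2, 2; slopes of the chords Δ_i = (y_(i+1) - y_i)/h_i = -5/2, -1/2, -7/2, 0.
  2·m_0 + 8·m_1 + 2·m_2 = 6(Δ_1 - Δ_0) = 12
  2·m_1 + 8·m_2 + 2·m_3 = 6(Δ_2 - Δ_1) = -18
  2·m_2 + 8·m_3 + 2·m_4 = 6(Δ_3 - Δ_2) = 21
Clamped end conditions give two more equations: 2h_0·m_0 + h_0·m_1 = 6(Δ_0 - S'(0)) = -9 and h_3·m_3 + 2h_3·m_4 = 6(S'(8) - Δ_3) = 12.
Forward elimination and back-substitution give m_0 = -447/112, m_1 = 195/56, m_2 = -63/16, m_3 = 183/56, m_4 = 153/112.
On [6, 8], S(x) = -4 - 295/112·(x - 6) + 183/112·(x - 6)² - 71/448·(x - 6)³.
With (x - 6) = 3/2: S(15/2) = -17237/3584.

-4.8094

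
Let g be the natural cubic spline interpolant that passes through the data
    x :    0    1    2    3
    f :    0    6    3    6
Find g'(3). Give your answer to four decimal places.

5.2000

Let m_i = g''(x_i). Step sizes h_i = 1, 1, 1; slopes of the chords Δ_i = (y_(i+1) - y_i)/h_i = 6, -3, 3.
  1·m_0 + 4·m_1 + 1·m_2 = 6(Δ_1 - Δ_0) = -54
  1·m_1 + 4·m_2 + 1·m_3 = 6(Δ_2 - Δ_1) = 36
Natural end conditions: m_0 = m_3 = 0.
Solving: m_0 = 0, m_1 = -84/5, m_2 = 66/5, m_3 = 0.
On [2, 3], g'(x) = b_2 + 2c_2·(x - 2) + 3d_2·(x - 2)² with b_2 = Δ_2 - h_2(2m_2 + m_3)/6 = -7/5, c_2 = m_2/2 = 33/5, d_2 = (m_3 - m_2)/(6h_2) = -11/5. So g'(3) = 26/5.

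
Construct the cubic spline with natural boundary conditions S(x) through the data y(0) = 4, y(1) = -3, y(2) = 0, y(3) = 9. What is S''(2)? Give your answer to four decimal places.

5.6000

Put M_i = S'' at the i-th knot. Here h = (1, 1, 1) and Δ = (-7, 3, 9), so the interior equations h_(i-1)·M_(i-1) + 2(h_(i-1)+h_i)·M_i + h_i·M_(i+1) = 6(Δ_i − Δ_(i-1)) read
  1·M_0 + 4·M_1 + 1·M_2 = 6(Δ_1 - Δ_0) = 60
  1·M_1 + 4·M_2 + 1·M_3 = 6(Δ_2 - Δ_1) = 36
Natural end conditions: M_0 = M_3 = 0.
Solving: M_0 = 0, M_1 = 68/5, M_2 = 28/5, M_3 = 0.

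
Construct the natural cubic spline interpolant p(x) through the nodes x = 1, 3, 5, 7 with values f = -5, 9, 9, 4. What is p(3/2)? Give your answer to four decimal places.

-0.7031

Put m_i = p'' at the i-th knot. Here h = (2, 2, 2) and Δ = (7, 0, -5/2), so the interior equations h_(i-1)·m_(i-1) + 2(h_(i-1)+h_i)·m_i + h_i·m_(i+1) = 6(Δ_i − Δ_(i-1)) read
  2·m_0 + 8·m_1 + 2·m_2 = 6(Δ_1 - Δ_0) = -42
  2·m_1 + 8·m_2 + 2·m_3 = 6(Δ_2 - Δ_1) = -15
Natural end conditions: m_0 = m_3 = 0.
Forward elimination and back-substitution give m_0 = 0, m_1 = -51/10, m_2 = -3/5, m_3 = 0.
On [1, 3], p(x) = -5 + 87/10·(x - 1) + 0·(x - 1)² - 17/40·(x - 1)³.
With (x - 1) = 1/2: p(3/2) = -45/64.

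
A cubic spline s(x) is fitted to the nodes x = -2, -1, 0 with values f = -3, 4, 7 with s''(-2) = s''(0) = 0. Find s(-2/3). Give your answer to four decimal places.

Let m_i = s''(x_i). Step sizes h_i = 1, 1; slopes of the chords Δ_i = (y_(i+1) - y_i)/h_i = 7, 3.
  1·m_0 + 4·m_1 + 1·m_2 = 6(Δ_1 - Δ_0) = -24
Natural end conditions: m_0 = m_2 = 0.
Hence m_0 = 0, m_1 = -6, m_2 = 0.
On [-1, 0], s(x) = 4 + 5·(x + 1) - 3·(x + 1)² + 1·(x + 1)³.
With (x + 1) = 1/3: s(-2/3) = 145/27.

5.3704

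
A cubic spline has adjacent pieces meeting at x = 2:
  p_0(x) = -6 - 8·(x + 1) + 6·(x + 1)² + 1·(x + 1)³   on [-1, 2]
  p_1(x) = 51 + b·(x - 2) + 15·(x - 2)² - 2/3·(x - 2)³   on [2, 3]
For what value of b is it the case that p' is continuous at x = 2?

55

p_0'(x) = -8 + 12·(x + 1) + 3·(x + 1)², so p_0'(2) = 55. On the right, p_1'(2) = b, so b = 55.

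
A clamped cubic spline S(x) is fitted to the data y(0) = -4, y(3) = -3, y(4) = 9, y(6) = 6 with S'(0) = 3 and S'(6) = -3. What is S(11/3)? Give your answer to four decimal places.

5.3959

Let σ_i = S''(x_i). Step sizes h_i = 3, 1, 2; slopes of the chords Δ_i = (y_(i+1) - y_i)/h_i = 1/3, 12, -3/2.
  3·σ_0 + 8·σ_1 + 1·σ_2 = 6(Δ_1 - Δ_0) = 70
  1·σ_1 + 6·σ_2 + 2·σ_3 = 6(Δ_2 - Δ_1) = -81
Clamped end conditions give two more equations: 2h_0·σ_0 + h_0·σ_1 = 6(Δ_0 - S'(0)) = -16 and h_2·σ_2 + 2h_2·σ_3 = 6(S'(6) - Δ_2) = -9.
Solving the tridiagonal system: σ_0 = -141/14, σ_1 = 311/21, σ_2 = -767/42, σ_3 = 289/42.
On [3, 4], S(x) = -3 + 283/28·(x - 3) + 311/42·(x - 3)² - 463/84·(x - 3)³.
With (x - 3) = 2/3: S(11/3) = 6119/1134.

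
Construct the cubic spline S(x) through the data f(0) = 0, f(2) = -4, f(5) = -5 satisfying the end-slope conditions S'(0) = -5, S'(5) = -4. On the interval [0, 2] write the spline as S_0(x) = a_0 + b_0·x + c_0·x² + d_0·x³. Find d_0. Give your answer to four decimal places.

Write σ_i for S''(x_i). With h_i = 2, 3 and divided differences Δ_i = -2, -1/3, the continuity of S' gives the tridiagonal system
  2·σ_0 + 10·σ_1 + 3·σ_2 = 6(Δ_1 - Δ_0) = 10
Clamped end conditions give two more equations: 2h_0·σ_0 + h_0·σ_1 = 6(Δ_0 - S'(0)) = 18 and h_1·σ_1 + 2h_1·σ_2 = 6(S'(5) - Δ_1) = -22.
Forward elimination and back-substitution give σ_0 = 37/10, σ_1 = 8/5, σ_2 = -67/15.
On [0, 2], with S_0(x) = a_0 + b_0·x + c_0·x² + d_0·x³: c_0 = σ_0/2 = 37/20, d_0 = (σ_1 - σ_0)/(6h_0) = -7/40, b_0 = Δ_0 - h_0(2σ_0 + σ_1)/6 = -5.

-0.1750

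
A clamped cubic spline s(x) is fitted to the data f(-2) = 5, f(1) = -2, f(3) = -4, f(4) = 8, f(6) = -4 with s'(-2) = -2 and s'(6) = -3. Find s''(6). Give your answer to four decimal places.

18.0629

Write σ_i for s''(x_i). With h_i = 3, 2, 1, 2 and divided differences Δ_i = -7/3, -1, 12, -6, the continuity of s' gives the tridiagonal system
  3·σ_0 + 10·σ_1 + 2·σ_2 = 6(Δ_1 - Δ_0) = 8
  2·σ_1 + 6·σ_2 + 1·σ_3 = 6(Δ_2 - Δ_1) = 78
  1·σ_2 + 6·σ_3 + 2·σ_4 = 6(Δ_3 - Δ_2) = -108
Clamped end conditions give two more equations: 2h_0·σ_0 + h_0·σ_1 = 6(Δ_0 - s'(-2)) = -2 and h_3·σ_3 + 2h_3·σ_4 = 6(s'(6) - Δ_3) = 18.
Hence σ_0 = 602/453, σ_1 = -502/151, σ_2 = 2813/151, σ_3 = -4096/151, σ_4 = 5455/302.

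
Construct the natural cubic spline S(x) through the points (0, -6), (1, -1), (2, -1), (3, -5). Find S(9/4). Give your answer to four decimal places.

-1.7594

Put M_i = S'' at the i-th knot. Here h = (1, 1, 1) and Δ = (5, 0, -4), so the interior equations h_(i-1)·M_(i-1) + 2(h_(i-1)+h_i)·M_i + h_i·M_(i+1) = 6(Δ_i − Δ_(i-1)) read
  1·M_0 + 4·M_1 + 1·M_2 = 6(Δ_1 - Δ_0) = -30
  1·M_1 + 4·M_2 + 1·M_3 = 6(Δ_2 - Δ_1) = -24
Natural end conditions: M_0 = M_3 = 0.
Solving: M_0 = 0, M_1 = -32/5, M_2 = -22/5, M_3 = 0.
On [2, 3], S(x) = -1 - 38/15·(x - 2) - 11/5·(x - 2)² + 11/15·(x - 2)³.
With (x - 2) = 1/4: S(9/4) = -563/320.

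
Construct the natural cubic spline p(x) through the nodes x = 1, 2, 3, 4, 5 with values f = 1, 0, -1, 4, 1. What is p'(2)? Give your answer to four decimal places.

Put M_i = p'' at the i-th knot. Here h = (1, 1, 1, 1) and Δ = (-1, -1, 5, -3), so the interior equations h_(i-1)·M_(i-1) + 2(h_(i-1)+h_i)·M_i + h_i·M_(i+1) = 6(Δ_i − Δ_(i-1)) read
  1·M_0 + 4·M_1 + 1·M_2 = 6(Δ_1 - Δ_0) = 0
  1·M_1 + 4·M_2 + 1·M_3 = 6(Δ_2 - Δ_1) = 36
  1·M_2 + 4·M_3 + 1·M_4 = 6(Δ_3 - Δ_2) = -48
Natural end conditions: M_0 = M_4 = 0.
Hence M_0 = 0, M_1 = -24/7, M_2 = 96/7, M_3 = -108/7, M_4 = 0.
On [2, 3], p'(x) = b_1 + 2c_1·(x - 2) + 3d_1·(x - 2)² with b_1 = Δ_1 - h_1(2M_1 + M_2)/6 = -15/7, c_1 = M_1/2 = -12/7, d_1 = (M_2 - M_1)/(6h_1) = 20/7. So p'(2) = -15/7.

-2.1429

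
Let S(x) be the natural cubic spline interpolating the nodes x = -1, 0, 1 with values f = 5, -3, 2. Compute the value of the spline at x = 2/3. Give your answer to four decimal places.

Let M_i = S''(x_i). Step sizes h_i = 1, 1; slopes of the chords Δ_i = (y_(i+1) - y_i)/h_i = -8, 5.
  1·M_0 + 4·M_1 + 1·M_2 = 6(Δ_1 - Δ_0) = 78
Natural end conditions: M_0 = M_2 = 0.
Forward elimination and back-substitution give M_0 = 0, M_1 = 39/2, M_2 = 0.
On [0, 1], S(x) = -3 - 3/2·x + 39/4·x² - 13/4·x³.
With x = 2/3: S(2/3) = -17/27.

-0.6296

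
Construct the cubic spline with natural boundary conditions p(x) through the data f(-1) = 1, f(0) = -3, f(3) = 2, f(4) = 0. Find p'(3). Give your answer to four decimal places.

Write M_i for p''(x_i). With h_i = 1, 3, 1 and divided differences Δ_i = -4, 5/3, -2, the continuity of p' gives the tridiagonal system
  1·M_0 + 8·M_1 + 3·M_2 = 6(Δ_1 - Δ_0) = 34
  3·M_1 + 8·M_2 + 1·M_3 = 6(Δ_2 - Δ_1) = -22
Natural end conditions: M_0 = M_3 = 0.
Hence M_0 = 0, M_1 = 338/55, M_2 = -278/55, M_3 = 0.
On [3, 4], p'(x) = b_2 + 2c_2·(x - 3) + 3d_2·(x - 3)² with b_2 = Δ_2 - h_2(2M_2 + M_3)/6 = -52/165, c_2 = M_2/2 = -139/55, d_2 = (M_3 - M_2)/(6h_2) = 139/165. So p'(3) = -52/165.

-0.3152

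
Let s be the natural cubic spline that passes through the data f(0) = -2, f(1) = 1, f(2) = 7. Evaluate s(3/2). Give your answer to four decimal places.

Put M_i = s'' at the i-th knot. Here h = (1, 1) and Δ = (3, 6), so the interior equations h_(i-1)·M_(i-1) + 2(h_(i-1)+h_i)·M_i + h_i·M_(i+1) = 6(Δ_i − Δ_(i-1)) read
  1·M_0 + 4·M_1 + 1·M_2 = 6(Δ_1 - Δ_0) = 18
Natural end conditions: M_0 = M_2 = 0.
Hence M_0 = 0, M_1 = 9/2, M_2 = 0.
On [1, 2], s(t) = 1 + 9/2·(t - 1) + 9/4·(t - 1)² - 3/4·(t - 1)³.
With (t - 1) = 1/2: s(3/2) = 119/32.

3.7188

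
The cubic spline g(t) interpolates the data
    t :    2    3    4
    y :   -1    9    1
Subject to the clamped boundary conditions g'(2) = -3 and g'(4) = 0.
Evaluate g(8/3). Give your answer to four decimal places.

With M_i denoting the second derivative at x_i, h_i = 1, 1, and Δ_i = (y_(i+1) − y_i)/h_i = 10, -8:
  1·M_0 + 4·M_1 + 1·M_2 = 6(Δ_1 - Δ_0) = -108
Clamped end conditions give two more equations: 2h_0·M_0 + h_0·M_1 = 6(Δ_0 - g'(2)) = 78 and h_1·M_1 + 2h_1·M_2 = 6(g'(4) - Δ_1) = 48.
Solving the tridiagonal system: M_0 = 135/2, M_1 = -57, M_2 = 105/2.
On [2, 3], g(t) = -1 - 3·(t - 2) + 135/4·(t - 2)² - 83/4·(t - 2)³.
With (t - 2) = 2/3: g(8/3) = 158/27.

5.8519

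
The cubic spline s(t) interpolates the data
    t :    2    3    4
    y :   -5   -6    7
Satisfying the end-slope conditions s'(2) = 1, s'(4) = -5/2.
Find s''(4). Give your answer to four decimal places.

-69.2500

With M_i denoting the second derivative at x_i, h_i = 1, 1, and Δ_i = (y_(i+1) − y_i)/h_i = -1, 13:
  1·M_0 + 4·M_1 + 1·M_2 = 6(Δ_1 - Δ_0) = 84
Clamped end conditions give two more equations: 2h_0·M_0 + h_0·M_1 = 6(Δ_0 - s'(2)) = -12 and h_1·M_1 + 2h_1·M_2 = 6(s'(4) - Δ_1) = -93.
Solving: M_0 = -115/4, M_1 = 91/2, M_2 = -277/4.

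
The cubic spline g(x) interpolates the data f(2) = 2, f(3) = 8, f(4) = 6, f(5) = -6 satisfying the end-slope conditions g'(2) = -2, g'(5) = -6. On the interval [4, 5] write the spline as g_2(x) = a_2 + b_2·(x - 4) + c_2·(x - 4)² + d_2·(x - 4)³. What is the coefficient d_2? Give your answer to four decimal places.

With M_i denoting the second derivative at x_i, h_i = 1, 1, 1, and Δ_i = (y_(i+1) − y_i)/h_i = 6, -2, -12:
  1·M_0 + 4·M_1 + 1·M_2 = 6(Δ_1 - Δ_0) = -48
  1·M_1 + 4·M_2 + 1·M_3 = 6(Δ_2 - Δ_1) = -60
Clamped end conditions give two more equations: 2h_0·M_0 + h_0·M_1 = 6(Δ_0 - g'(2)) = 48 and h_2·M_2 + 2h_2·M_3 = 6(g'(5) - Δ_2) = 36.
Solving the tridiagonal system: M_0 = 476/15, M_1 = -232/15, M_2 = -268/15, M_3 = 404/15.
On [4, 5], with g_2(x) = a_2 + b_2·(x - 4) + c_2·(x - 4)² + d_2·(x - 4)³: c_2 = M_2/2 = -134/15, d_2 = (M_3 - M_2)/(6h_2) = 112/15, b_2 = Δ_2 - h_2(2M_2 + M_3)/6 = -158/15.

7.4667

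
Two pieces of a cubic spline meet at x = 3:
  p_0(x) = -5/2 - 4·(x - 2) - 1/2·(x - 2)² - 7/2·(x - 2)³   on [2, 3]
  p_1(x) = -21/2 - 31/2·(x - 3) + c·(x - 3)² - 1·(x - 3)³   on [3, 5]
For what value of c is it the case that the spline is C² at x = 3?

-11

p_0''(x) = -1 - 21·(x - 2), so p_0''(3) = -22. On the right, p_1''(3) = 2c, so c = -11.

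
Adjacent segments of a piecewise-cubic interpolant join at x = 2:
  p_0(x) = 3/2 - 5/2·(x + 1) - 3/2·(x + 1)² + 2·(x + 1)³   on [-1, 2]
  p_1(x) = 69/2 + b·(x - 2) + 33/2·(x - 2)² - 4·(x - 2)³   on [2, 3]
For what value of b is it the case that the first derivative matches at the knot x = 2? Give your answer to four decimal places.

p_0'(x) = -5/2 - 3·(x + 1) + 6·(x + 1)², so p_0'(2) = 85/2. On the right, p_1'(2) = b, so b = 85/2.

42.5000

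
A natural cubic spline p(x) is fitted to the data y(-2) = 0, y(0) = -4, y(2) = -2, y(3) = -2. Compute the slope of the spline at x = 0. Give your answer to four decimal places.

Put σ_i = p'' at the i-th knot. Here h = (2, 2, 1) and Δ = (-2, 1, 0), so the interior equations h_(i-1)·σ_(i-1) + 2(h_(i-1)+h_i)·σ_i + h_i·σ_(i+1) = 6(Δ_i − Δ_(i-1)) read
  2·σ_0 + 8·σ_1 + 2·σ_2 = 6(Δ_1 - Δ_0) = 18
  2·σ_1 + 6·σ_2 + 1·σ_3 = 6(Δ_2 - Δ_1) = -6
Natural end conditions: σ_0 = σ_3 = 0.
Forward elimination and back-substitution give σ_0 = 0, σ_1 = 30/11, σ_2 = -21/11, σ_3 = 0.
On [0, 2], p'(x) = b_1 + 2c_1·x + 3d_1·x² with b_1 = Δ_1 - h_1(2σ_1 + σ_2)/6 = -2/11, c_1 = σ_1/2 = 15/11, d_1 = (σ_2 - σ_1)/(6h_1) = -17/44. So p'(0) = -2/11.

-0.1818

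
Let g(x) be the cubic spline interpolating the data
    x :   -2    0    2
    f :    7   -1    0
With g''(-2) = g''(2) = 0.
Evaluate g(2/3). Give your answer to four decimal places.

-1.5000

Let M_i = g''(x_i). Step sizes h_i = 2, 2; slopes of the chords Δ_i = (y_(i+1) - y_i)/h_i = -4, 1/2.
  2·M_0 + 8·M_1 + 2·M_2 = 6(Δ_1 - Δ_0) = 27
Natural end conditions: M_0 = M_2 = 0.
Solving the tridiagonal system: M_0 = 0, M_1 = 27/8, M_2 = 0.
On [0, 2], g(x) = -1 - 7/4·x + 27/16·x² - 9/32·x³.
With x = 2/3: g(2/3) = -3/2.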